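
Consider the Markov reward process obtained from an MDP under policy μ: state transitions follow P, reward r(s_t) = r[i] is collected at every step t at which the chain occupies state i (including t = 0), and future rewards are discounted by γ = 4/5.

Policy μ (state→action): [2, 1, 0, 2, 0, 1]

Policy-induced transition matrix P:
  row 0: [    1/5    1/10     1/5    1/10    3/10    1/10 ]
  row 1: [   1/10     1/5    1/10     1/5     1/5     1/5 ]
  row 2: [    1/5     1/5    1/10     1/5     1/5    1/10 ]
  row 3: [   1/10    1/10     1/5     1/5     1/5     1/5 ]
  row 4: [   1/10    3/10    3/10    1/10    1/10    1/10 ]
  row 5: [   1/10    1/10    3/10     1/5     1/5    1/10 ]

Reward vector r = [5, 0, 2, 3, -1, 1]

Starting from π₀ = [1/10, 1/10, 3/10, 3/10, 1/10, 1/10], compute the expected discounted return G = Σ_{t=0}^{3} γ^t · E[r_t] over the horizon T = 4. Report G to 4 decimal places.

t=0: π = [0.1000, 0.1000, 0.3000, 0.3000, 0.1000, 0.1000], E[r] = 2.0000, γ^t·E[r] = 2.000000, running G = 2.000000
t=1: π = [0.1400, 0.1600, 0.1800, 0.1800, 0.2000, 0.1400], E[r] = 1.5400, γ^t·E[r] = 1.232000, running G = 3.232000
t=2: π = [0.1320, 0.1740, 0.2000, 0.1660, 0.1940, 0.1340], E[r] = 1.4980, γ^t·E[r] = 0.958720, running G = 4.190720
t=3: π = [0.1332, 0.1762, 0.1954, 0.1674, 0.1938, 0.1340], E[r] = 1.4992, γ^t·E[r] = 0.767590, running G = 4.958310

G = 4.9583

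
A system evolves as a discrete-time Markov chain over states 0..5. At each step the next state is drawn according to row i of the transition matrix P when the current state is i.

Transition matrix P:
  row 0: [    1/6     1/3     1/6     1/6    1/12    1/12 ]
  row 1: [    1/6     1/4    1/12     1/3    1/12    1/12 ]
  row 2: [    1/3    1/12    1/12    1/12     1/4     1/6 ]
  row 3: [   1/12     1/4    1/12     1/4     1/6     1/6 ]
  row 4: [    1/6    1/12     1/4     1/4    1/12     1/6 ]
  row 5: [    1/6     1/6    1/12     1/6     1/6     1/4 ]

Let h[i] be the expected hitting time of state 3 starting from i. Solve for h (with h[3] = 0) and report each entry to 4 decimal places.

First-step conditioning: h[3] = 0; for i ≠ 3, h[i] = 1 + Σ_k P[i][k]·h[k].
  h[0] = 1 + 1/6·h[0] + 1/3·h[1] + 1/6·h[2] + 1/12·h[4] + 1/12·h[5]
  h[1] = 1 + 1/6·h[0] + 1/4·h[1] + 1/12·h[2] + 1/12·h[4] + 1/12·h[5]
  h[2] = 1 + 1/3·h[0] + 1/12·h[1] + 1/12·h[2] + 1/4·h[4] + 1/6·h[5]
  h[4] = 1 + 1/6·h[0] + 1/12·h[1] + 1/4·h[2] + 1/12·h[4] + 1/6·h[5]
  h[5] = 1 + 1/6·h[0] + 1/6·h[1] + 1/12·h[2] + 1/6·h[4] + 1/4·h[5]
Solving the 5×5 linear system over states ≠ 3 gives exactly h = [117432/23893, 98364/23893, 130452/23893, 0, 113676/23893, 119568/23893] (h[3] = 0 is the target).

h = [4.9149, 4.1169, 5.4598, 0.0000, 4.7577, 5.0043]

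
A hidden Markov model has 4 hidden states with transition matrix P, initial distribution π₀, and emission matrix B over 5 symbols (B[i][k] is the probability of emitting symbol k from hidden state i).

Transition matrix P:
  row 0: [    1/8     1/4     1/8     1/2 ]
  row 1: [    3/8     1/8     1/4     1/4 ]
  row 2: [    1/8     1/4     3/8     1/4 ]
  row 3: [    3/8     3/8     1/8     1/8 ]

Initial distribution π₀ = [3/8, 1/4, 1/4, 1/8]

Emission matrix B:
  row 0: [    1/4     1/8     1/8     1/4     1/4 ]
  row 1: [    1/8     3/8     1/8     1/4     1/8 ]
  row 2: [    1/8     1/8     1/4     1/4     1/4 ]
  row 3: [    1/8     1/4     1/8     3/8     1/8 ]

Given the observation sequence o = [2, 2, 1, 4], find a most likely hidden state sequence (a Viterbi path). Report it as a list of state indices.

t=0: δ = [4.688e-02, 3.125e-02, 6.250e-02, 1.562e-02]  (obs o_0=2)
t=1: δ = [1.465e-03, 1.953e-03, 5.859e-03, 2.930e-03]  ψ = [1, 2, 2, 0]  (obs o_1=2)
t=2: δ = [1.373e-04, 5.493e-04, 2.747e-04, 3.662e-04]  ψ = [3, 2, 2, 2]  (obs o_2=1)
t=3: δ = [5.150e-05, 1.717e-05, 3.433e-05, 1.717e-05]  ψ = [1, 3, 1, 1]  (obs o_3=4)
backtrack: best end state = 0; path = [2, 2, 1, 0]

path = [2, 2, 1, 0]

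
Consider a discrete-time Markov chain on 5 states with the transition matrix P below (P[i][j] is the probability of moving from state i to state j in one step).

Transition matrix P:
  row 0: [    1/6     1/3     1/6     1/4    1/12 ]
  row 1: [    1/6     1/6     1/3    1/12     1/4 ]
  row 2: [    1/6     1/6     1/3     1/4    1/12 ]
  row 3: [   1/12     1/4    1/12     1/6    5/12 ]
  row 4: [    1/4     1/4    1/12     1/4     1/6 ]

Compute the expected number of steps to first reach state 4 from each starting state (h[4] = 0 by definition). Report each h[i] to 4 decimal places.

h = [5.3231, 4.8069, 5.4264, 3.7170, 0.0000]

First-step conditioning: h[4] = 0; for i ≠ 4, h[i] = 1 + Σ_k P[i][k]·h[k].
  h[0] = 1 + 1/6·h[0] + 1/3·h[1] + 1/6·h[2] + 1/4·h[3]
  h[1] = 1 + 1/6·h[0] + 1/6·h[1] + 1/3·h[2] + 1/12·h[3]
  h[2] = 1 + 1/6·h[0] + 1/6·h[1] + 1/3·h[2] + 1/4·h[3]
  h[3] = 1 + 1/12·h[0] + 1/4·h[1] + 1/12·h[2] + 1/6·h[3]
Solving the 4×4 linear system over states ≠ 4 gives exactly h = [2784/523, 2514/523, 2838/523, 1944/523, 0] (h[4] = 0 is the target).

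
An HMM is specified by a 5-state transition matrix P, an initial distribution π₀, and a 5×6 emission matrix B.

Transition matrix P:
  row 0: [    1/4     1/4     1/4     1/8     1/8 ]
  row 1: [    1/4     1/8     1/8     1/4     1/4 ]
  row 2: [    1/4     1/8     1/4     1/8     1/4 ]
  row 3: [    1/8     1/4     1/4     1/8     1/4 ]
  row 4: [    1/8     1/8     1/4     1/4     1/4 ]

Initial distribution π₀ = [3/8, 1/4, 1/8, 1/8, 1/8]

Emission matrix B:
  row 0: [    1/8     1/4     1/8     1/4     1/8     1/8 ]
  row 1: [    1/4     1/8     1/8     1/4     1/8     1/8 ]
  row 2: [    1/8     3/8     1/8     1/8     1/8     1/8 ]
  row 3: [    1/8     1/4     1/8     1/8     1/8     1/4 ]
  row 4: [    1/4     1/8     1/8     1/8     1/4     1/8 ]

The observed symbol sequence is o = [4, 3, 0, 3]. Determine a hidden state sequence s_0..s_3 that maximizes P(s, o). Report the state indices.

path = [0, 0, 1, 0]

t=0: δ = [4.688e-02, 3.125e-02, 1.562e-02, 1.562e-02, 3.125e-02]  (obs o_0=4)
t=1: δ = [2.930e-03, 2.930e-03, 1.465e-03, 9.766e-04, 9.766e-04]  ψ = [0, 0, 0, 1, 1]  (obs o_1=3)
t=2: δ = [9.155e-05, 1.831e-04, 9.155e-05, 9.155e-05, 1.831e-04]  ψ = [0, 0, 0, 1, 1]  (obs o_2=0)
t=3: δ = [1.144e-05, 5.722e-06, 5.722e-06, 5.722e-06, 5.722e-06]  ψ = [1, 0, 4, 1, 1]  (obs o_3=3)
backtrack: best end state = 0; path = [0, 0, 1, 0]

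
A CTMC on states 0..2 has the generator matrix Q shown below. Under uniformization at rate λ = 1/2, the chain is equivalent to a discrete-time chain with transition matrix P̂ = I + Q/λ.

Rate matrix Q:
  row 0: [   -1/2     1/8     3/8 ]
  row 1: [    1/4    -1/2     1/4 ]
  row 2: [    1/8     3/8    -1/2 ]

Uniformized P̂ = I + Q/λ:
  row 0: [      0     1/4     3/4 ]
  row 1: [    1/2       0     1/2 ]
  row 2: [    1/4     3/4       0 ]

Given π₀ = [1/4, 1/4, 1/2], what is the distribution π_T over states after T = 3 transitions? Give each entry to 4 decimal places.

t=0: π = [0.2500, 0.2500, 0.5000]
t=1: π = [0.2500, 0.4375, 0.3125]
t=2: π = [0.2969, 0.2969, 0.4063]
t=3: π = [0.2500, 0.3789, 0.3711]

π = [0.2500, 0.3789, 0.3711]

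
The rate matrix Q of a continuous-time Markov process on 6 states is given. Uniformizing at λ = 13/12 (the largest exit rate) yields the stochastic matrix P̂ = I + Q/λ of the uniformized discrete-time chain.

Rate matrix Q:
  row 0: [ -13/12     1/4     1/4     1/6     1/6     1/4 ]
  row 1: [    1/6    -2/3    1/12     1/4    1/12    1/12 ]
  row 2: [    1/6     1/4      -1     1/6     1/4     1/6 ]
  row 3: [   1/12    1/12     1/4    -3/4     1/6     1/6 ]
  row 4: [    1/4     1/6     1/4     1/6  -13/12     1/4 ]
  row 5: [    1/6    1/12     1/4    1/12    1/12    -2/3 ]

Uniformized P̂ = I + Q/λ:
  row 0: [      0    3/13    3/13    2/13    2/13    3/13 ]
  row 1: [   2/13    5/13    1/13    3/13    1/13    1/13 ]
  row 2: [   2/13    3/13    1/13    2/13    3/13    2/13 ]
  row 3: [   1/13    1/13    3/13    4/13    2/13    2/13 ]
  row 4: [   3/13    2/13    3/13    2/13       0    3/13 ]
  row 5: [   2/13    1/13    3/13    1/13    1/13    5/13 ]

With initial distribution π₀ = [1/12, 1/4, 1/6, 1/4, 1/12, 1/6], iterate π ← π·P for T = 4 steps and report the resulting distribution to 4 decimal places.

t=0: π = [0.0833, 0.2500, 0.1667, 0.2500, 0.0833, 0.1667]
t=1: π = [0.1282, 0.1987, 0.1667, 0.1987, 0.1218, 0.1859]
t=2: π = [0.1282, 0.1928, 0.1746, 0.1854, 0.1183, 0.2007]
t=3: π = [0.1290, 0.1919, 0.1743, 0.1818, 0.1188, 0.2043]
t=4: π = [0.1292, 0.1918, 0.1744, 0.1809, 0.1185, 0.2053]

π = [0.1292, 0.1918, 0.1744, 0.1809, 0.1185, 0.2053]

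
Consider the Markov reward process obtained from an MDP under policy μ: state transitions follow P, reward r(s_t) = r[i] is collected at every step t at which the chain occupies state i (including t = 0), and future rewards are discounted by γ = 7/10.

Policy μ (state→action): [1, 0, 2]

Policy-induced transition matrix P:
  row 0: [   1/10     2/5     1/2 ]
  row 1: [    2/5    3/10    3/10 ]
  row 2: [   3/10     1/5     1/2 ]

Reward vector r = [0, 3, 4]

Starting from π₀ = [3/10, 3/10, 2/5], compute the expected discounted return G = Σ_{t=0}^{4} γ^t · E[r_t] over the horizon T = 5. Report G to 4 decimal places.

t=0: π = [0.3000, 0.3000, 0.4000], E[r] = 2.5000, γ^t·E[r] = 2.500000, running G = 2.500000
t=1: π = [0.2700, 0.2900, 0.4400], E[r] = 2.6300, γ^t·E[r] = 1.841000, running G = 4.341000
t=2: π = [0.2750, 0.2830, 0.4420], E[r] = 2.6170, γ^t·E[r] = 1.282330, running G = 5.623330
t=3: π = [0.2733, 0.2833, 0.4434], E[r] = 2.6235, γ^t·E[r] = 0.899861, running G = 6.523191
t=4: π = [0.2737, 0.2830, 0.4433], E[r] = 2.6223, γ^t·E[r] = 0.629621, running G = 7.152812

G = 7.1528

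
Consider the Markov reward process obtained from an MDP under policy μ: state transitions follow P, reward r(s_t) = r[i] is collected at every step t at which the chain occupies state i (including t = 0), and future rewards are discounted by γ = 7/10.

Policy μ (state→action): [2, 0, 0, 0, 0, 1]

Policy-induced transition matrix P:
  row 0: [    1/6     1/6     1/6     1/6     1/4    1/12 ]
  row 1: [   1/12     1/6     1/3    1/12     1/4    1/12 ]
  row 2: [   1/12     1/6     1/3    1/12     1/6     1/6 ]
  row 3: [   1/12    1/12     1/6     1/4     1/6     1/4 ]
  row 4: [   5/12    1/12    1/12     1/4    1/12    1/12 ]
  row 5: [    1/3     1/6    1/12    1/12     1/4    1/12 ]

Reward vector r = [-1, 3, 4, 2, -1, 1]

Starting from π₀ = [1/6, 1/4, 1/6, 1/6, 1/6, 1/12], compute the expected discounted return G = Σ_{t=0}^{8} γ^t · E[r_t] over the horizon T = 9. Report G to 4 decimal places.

G = 4.3259

t=0: π = [0.1667, 0.2500, 0.1667, 0.1667, 0.1667, 0.0833], E[r] = 1.5000, γ^t·E[r] = 1.500000, running G = 1.500000
t=1: π = [0.1736, 0.1389, 0.2153, 0.1528, 0.1944, 0.1250], E[r] = 1.3403, γ^t·E[r] = 0.938194, running G = 2.438194
t=2: π = [0.1939, 0.1377, 0.1991, 0.1557, 0.1869, 0.1267], E[r] = 1.2668, γ^t·E[r] = 0.620723, running G = 3.058918
t=3: π = [0.1935, 0.1381, 0.1967, 0.1566, 0.1893, 0.1259], E[r] = 1.2573, γ^t·E[r] = 0.431248, running G = 3.490166
t=4: π = [0.1940, 0.1378, 0.1962, 0.1571, 0.1890, 0.1258], E[r] = 1.2553, γ^t·E[r] = 0.301404, running G = 3.791569
t=5: π = [0.1940, 0.1378, 0.1961, 0.1572, 0.1891, 0.1259], E[r] = 1.2551, γ^t·E[r] = 0.210947, running G = 4.002516
t=6: π = [0.1940, 0.1378, 0.1961, 0.1572, 0.1890, 0.1259], E[r] = 1.2550, γ^t·E[r] = 0.147649, running G = 4.150166
t=7: π = [0.1940, 0.1378, 0.1961, 0.1572, 0.1891, 0.1259], E[r] = 1.2550, γ^t·E[r] = 0.103353, running G = 4.253518
t=8: π = [0.1940, 0.1378, 0.1961, 0.1572, 0.1891, 0.1259], E[r] = 1.2550, γ^t·E[r] = 0.072347, running G = 4.325865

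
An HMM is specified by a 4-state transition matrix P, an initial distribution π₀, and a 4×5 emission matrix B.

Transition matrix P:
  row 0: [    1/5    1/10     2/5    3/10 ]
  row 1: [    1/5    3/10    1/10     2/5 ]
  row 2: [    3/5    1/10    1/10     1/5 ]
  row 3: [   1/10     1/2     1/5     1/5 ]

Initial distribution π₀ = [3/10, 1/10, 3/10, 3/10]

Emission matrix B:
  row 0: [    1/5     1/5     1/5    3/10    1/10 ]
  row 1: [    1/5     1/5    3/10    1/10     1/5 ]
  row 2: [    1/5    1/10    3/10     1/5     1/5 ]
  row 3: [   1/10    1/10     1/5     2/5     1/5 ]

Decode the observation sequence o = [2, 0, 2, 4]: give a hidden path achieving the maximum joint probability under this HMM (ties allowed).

t=0: δ = [6.000e-02, 3.000e-02, 9.000e-02, 6.000e-02]  (obs o_0=2)
t=1: δ = [1.080e-02, 6.000e-03, 4.800e-03, 1.800e-03]  ψ = [2, 3, 0, 0]  (obs o_1=0)
t=2: δ = [5.760e-04, 5.400e-04, 1.296e-03, 6.480e-04]  ψ = [2, 1, 0, 0]  (obs o_2=2)
t=3: δ = [7.776e-05, 6.480e-05, 4.608e-05, 5.184e-05]  ψ = [2, 3, 0, 2]  (obs o_3=4)
backtrack: best end state = 0; path = [2, 0, 2, 0]

path = [2, 0, 2, 0]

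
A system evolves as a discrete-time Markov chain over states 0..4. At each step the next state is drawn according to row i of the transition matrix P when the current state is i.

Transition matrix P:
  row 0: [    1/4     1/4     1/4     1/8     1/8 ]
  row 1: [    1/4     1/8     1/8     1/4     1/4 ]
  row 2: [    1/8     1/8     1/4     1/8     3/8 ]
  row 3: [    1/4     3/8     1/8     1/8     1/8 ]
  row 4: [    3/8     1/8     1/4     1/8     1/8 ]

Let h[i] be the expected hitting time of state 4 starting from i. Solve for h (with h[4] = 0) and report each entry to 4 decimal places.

h = [4.9251, 4.5198, 3.7445, 5.0220, 0.0000]

First-step conditioning: h[4] = 0; for i ≠ 4, h[i] = 1 + Σ_k P[i][k]·h[k].
  h[0] = 1 + 1/4·h[0] + 1/4·h[1] + 1/4·h[2] + 1/8·h[3]
  h[1] = 1 + 1/4·h[0] + 1/8·h[1] + 1/8·h[2] + 1/4·h[3]
  h[2] = 1 + 1/8·h[0] + 1/8·h[1] + 1/4·h[2] + 1/8·h[3]
  h[3] = 1 + 1/4·h[0] + 3/8·h[1] + 1/8·h[2] + 1/8·h[3]
Solving the 4×4 linear system over states ≠ 4 gives exactly h = [1118/227, 1026/227, 850/227, 1140/227, 0] (h[4] = 0 is the target).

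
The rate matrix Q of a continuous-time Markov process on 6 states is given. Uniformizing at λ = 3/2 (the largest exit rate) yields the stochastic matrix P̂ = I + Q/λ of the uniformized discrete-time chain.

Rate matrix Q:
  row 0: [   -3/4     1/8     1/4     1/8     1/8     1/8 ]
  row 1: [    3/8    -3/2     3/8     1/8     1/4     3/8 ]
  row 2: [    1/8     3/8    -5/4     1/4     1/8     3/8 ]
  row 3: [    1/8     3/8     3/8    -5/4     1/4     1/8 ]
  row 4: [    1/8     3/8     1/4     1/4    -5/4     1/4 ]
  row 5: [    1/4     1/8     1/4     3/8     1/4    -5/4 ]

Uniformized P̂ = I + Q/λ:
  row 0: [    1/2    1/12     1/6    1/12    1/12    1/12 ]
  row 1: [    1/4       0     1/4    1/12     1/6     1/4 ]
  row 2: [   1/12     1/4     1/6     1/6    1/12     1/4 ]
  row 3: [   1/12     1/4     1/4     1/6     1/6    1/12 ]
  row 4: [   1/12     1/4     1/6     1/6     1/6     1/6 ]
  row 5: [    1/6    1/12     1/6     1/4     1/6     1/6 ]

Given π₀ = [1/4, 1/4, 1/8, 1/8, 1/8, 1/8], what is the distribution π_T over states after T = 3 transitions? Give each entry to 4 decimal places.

π = [0.2128, 0.1489, 0.1918, 0.1495, 0.1328, 0.1643]

t=0: π = [0.2500, 0.2500, 0.1250, 0.1250, 0.1250, 0.1250]
t=1: π = [0.2396, 0.1250, 0.1979, 0.1354, 0.1354, 0.1667]
t=2: π = [0.2179, 0.1510, 0.1884, 0.1502, 0.1302, 0.1623]
t=3: π = [0.2128, 0.1489, 0.1918, 0.1495, 0.1328, 0.1643]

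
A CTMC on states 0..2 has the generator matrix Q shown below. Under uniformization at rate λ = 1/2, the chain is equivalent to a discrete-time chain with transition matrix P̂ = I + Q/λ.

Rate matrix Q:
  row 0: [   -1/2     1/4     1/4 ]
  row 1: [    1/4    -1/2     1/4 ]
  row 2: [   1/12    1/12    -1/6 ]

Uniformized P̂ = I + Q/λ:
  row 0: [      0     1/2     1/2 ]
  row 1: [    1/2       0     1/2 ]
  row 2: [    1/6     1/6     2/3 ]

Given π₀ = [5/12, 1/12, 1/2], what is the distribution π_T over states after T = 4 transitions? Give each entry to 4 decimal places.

t=0: π = [0.4167, 0.0833, 0.5000]
t=1: π = [0.1250, 0.2917, 0.5833]
t=2: π = [0.2431, 0.1597, 0.5972]
t=3: π = [0.1794, 0.2211, 0.5995]
t=4: π = [0.2105, 0.1896, 0.5999]

π = [0.2105, 0.1896, 0.5999]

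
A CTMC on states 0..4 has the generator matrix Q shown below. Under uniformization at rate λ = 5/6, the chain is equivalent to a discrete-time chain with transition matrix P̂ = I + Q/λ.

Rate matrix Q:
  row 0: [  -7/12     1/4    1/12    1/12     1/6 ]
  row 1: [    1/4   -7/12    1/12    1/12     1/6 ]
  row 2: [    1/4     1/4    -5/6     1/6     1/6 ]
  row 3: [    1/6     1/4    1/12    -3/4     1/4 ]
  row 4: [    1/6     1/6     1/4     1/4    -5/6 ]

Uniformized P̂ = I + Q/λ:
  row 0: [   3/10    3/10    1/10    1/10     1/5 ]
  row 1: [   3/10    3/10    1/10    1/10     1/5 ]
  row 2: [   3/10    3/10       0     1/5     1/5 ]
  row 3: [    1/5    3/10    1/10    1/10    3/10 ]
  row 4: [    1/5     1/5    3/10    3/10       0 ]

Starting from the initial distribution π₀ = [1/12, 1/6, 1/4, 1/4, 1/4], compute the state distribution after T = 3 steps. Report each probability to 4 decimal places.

π = [0.2670, 0.2818, 0.1243, 0.1488, 0.1783]

t=0: π = [0.0833, 0.1667, 0.2500, 0.2500, 0.2500]
t=1: π = [0.2500, 0.2750, 0.1250, 0.1750, 0.1750]
t=2: π = [0.2650, 0.2825, 0.1225, 0.1475, 0.1825]
t=3: π = [0.2670, 0.2818, 0.1243, 0.1488, 0.1783]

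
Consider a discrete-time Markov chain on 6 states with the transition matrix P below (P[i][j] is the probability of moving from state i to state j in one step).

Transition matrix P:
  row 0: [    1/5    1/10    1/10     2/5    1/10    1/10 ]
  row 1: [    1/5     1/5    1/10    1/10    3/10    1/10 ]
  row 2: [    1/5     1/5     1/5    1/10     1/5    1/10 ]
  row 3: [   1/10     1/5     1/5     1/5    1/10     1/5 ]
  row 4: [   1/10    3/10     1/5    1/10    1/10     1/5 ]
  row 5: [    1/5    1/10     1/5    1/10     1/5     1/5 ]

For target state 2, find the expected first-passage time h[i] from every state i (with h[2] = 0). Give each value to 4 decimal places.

h = [6.5935, 6.6743, 0.0000, 6.0013, 6.0686, 6.0000]

First-step conditioning: h[2] = 0; for i ≠ 2, h[i] = 1 + Σ_k P[i][k]·h[k].
  h[0] = 1 + 1/5·h[0] + 1/10·h[1] + 2/5·h[3] + 1/10·h[4] + 1/10·h[5]
  h[1] = 1 + 1/5·h[0] + 1/5·h[1] + 1/10·h[3] + 3/10·h[4] + 1/10·h[5]
  h[3] = 1 + 1/10·h[0] + 1/5·h[1] + 1/5·h[3] + 1/10·h[4] + 1/5·h[5]
  h[4] = 1 + 1/10·h[0] + 3/10·h[1] + 1/10·h[3] + 1/10·h[4] + 1/5·h[5]
  h[5] = 1 + 1/5·h[0] + 1/10·h[1] + 1/10·h[3] + 1/5·h[4] + 1/5·h[5]
Solving the 5×5 linear system over states ≠ 2 gives exactly h = [4899/743, 4959/743, 0, 4459/743, 4509/743, 6] (h[2] = 0 is the target).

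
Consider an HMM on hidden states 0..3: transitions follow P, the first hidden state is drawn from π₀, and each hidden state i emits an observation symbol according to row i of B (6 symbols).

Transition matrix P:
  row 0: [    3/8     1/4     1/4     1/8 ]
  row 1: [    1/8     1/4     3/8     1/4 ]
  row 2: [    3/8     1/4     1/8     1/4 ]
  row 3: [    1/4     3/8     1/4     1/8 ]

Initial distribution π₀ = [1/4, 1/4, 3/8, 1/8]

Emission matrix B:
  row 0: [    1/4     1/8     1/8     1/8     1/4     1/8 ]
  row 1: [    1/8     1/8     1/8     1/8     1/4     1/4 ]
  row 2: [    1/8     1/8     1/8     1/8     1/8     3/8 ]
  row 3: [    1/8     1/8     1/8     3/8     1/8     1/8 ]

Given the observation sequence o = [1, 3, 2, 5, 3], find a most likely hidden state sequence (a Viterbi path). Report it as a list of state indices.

path = [2, 3, 1, 2, 3]

t=0: δ = [3.125e-02, 3.125e-02, 4.688e-02, 1.562e-02]  (obs o_0=1)
t=1: δ = [2.197e-03, 1.465e-03, 1.465e-03, 4.395e-03]  ψ = [2, 2, 1, 2]  (obs o_1=3)
t=2: δ = [1.373e-04, 2.060e-04, 1.373e-04, 6.866e-05]  ψ = [3, 3, 3, 3]  (obs o_2=2)
t=3: δ = [6.437e-06, 1.287e-05, 2.897e-05, 6.437e-06]  ψ = [0, 1, 1, 1]  (obs o_3=5)
t=4: δ = [1.358e-06, 9.052e-07, 6.035e-07, 2.716e-06]  ψ = [2, 2, 1, 2]  (obs o_4=3)
backtrack: best end state = 3; path = [2, 3, 1, 2, 3]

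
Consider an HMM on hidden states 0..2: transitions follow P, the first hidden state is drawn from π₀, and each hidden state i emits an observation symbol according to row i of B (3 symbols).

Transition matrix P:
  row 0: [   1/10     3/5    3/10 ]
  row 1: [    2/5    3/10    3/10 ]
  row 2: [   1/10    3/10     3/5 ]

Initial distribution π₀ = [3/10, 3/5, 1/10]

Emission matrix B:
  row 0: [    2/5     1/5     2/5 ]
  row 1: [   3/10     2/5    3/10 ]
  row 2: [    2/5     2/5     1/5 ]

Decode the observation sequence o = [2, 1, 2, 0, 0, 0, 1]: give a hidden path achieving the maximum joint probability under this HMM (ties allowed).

path = [1, 2, 2, 2, 2, 2, 2]

t=0: δ = [1.200e-01, 1.800e-01, 2.000e-02]  (obs o_0=2)
t=1: δ = [1.440e-02, 2.880e-02, 2.160e-02]  ψ = [1, 0, 1]  (obs o_1=1)
t=2: δ = [4.608e-03, 2.592e-03, 2.592e-03]  ψ = [1, 0, 2]  (obs o_2=2)
t=3: δ = [4.147e-04, 8.294e-04, 6.221e-04]  ψ = [1, 0, 2]  (obs o_3=0)
t=4: δ = [1.327e-04, 7.465e-05, 1.493e-04]  ψ = [1, 0, 2]  (obs o_4=0)
t=5: δ = [1.194e-05, 2.389e-05, 3.583e-05]  ψ = [1, 0, 2]  (obs o_5=0)
t=6: δ = [1.911e-06, 4.300e-06, 8.600e-06]  ψ = [1, 2, 2]  (obs o_6=1)
backtrack: best end state = 2; path = [1, 2, 2, 2, 2, 2, 2]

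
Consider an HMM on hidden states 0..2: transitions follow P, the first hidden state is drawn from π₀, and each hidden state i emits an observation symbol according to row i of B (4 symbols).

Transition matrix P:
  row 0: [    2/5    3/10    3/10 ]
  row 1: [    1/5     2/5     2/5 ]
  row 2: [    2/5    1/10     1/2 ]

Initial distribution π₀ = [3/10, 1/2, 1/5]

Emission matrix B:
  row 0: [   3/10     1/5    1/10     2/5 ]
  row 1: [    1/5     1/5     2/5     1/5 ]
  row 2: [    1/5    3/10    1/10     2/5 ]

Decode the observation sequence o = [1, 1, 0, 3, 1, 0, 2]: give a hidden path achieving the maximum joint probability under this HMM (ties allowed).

t=0: δ = [6.000e-02, 1.000e-01, 6.000e-02]  (obs o_0=1)
t=1: δ = [4.800e-03, 8.000e-03, 1.200e-02]  ψ = [0, 1, 1]  (obs o_1=1)
t=2: δ = [1.440e-03, 6.400e-04, 1.200e-03]  ψ = [2, 1, 2]  (obs o_2=0)
t=3: δ = [2.304e-04, 8.640e-05, 2.400e-04]  ψ = [0, 0, 2]  (obs o_3=3)
t=4: δ = [1.920e-05, 1.382e-05, 3.600e-05]  ψ = [2, 0, 2]  (obs o_4=1)
t=5: δ = [4.320e-06, 1.152e-06, 3.600e-06]  ψ = [2, 0, 2]  (obs o_5=0)
t=6: δ = [1.728e-07, 5.184e-07, 1.800e-07]  ψ = [0, 0, 2]  (obs o_6=2)
backtrack: best end state = 1; path = [1, 2, 2, 2, 2, 0, 1]

path = [1, 2, 2, 2, 2, 0, 1]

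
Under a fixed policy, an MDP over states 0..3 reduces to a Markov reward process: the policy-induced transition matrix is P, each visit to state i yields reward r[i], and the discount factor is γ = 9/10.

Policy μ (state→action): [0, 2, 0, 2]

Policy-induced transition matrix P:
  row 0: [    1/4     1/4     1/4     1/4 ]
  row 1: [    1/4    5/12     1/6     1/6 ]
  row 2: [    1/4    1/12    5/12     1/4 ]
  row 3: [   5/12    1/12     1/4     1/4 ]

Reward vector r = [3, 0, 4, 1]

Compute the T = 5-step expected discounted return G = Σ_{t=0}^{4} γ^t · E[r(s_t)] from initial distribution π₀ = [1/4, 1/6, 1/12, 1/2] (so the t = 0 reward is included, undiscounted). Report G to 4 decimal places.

t=0: π = [0.2500, 0.1667, 0.0833, 0.5000], E[r] = 1.5833, γ^t·E[r] = 1.583333, running G = 1.583333
t=1: π = [0.3333, 0.1806, 0.2500, 0.2361], E[r] = 2.2361, γ^t·E[r] = 2.012500, running G = 3.595833
t=2: π = [0.2894, 0.1991, 0.2766, 0.2350], E[r] = 2.2095, γ^t·E[r] = 1.789688, running G = 5.385521
t=3: π = [0.2892, 0.1979, 0.2795, 0.2334], E[r] = 2.2189, γ^t·E[r] = 1.617609, running G = 7.003130
t=4: π = [0.2889, 0.1975, 0.2801, 0.2335], E[r] = 2.2206, γ^t·E[r] = 1.456924, running G = 8.460054

G = 8.4601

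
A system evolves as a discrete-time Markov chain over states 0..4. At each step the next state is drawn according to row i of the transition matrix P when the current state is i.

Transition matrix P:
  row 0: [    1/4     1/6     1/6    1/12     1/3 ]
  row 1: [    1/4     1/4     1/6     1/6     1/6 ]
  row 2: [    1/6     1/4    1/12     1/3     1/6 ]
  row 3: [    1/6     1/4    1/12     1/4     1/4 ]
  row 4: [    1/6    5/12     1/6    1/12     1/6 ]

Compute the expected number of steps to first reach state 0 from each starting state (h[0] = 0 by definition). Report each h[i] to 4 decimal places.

First-step conditioning: h[0] = 0; for i ≠ 0, h[i] = 1 + Σ_k P[i][k]·h[k].
  h[1] = 1 + 1/4·h[1] + 1/6·h[2] + 1/6·h[3] + 1/6·h[4]
  h[2] = 1 + 1/4·h[1] + 1/12·h[2] + 1/3·h[3] + 1/6·h[4]
  h[3] = 1 + 1/4·h[1] + 1/12·h[2] + 1/4·h[3] + 1/4·h[4]
  h[4] = 1 + 5/12·h[1] + 1/6·h[2] + 1/12·h[3] + 1/6·h[4]
Solving the 4×4 linear system over states ≠ 0 gives exactly h = [0, 21036/4361, 22944/4361, 22920/4361, 22632/4361] (h[0] = 0 is the target).

h = [0.0000, 4.8237, 5.2612, 5.2557, 5.1896]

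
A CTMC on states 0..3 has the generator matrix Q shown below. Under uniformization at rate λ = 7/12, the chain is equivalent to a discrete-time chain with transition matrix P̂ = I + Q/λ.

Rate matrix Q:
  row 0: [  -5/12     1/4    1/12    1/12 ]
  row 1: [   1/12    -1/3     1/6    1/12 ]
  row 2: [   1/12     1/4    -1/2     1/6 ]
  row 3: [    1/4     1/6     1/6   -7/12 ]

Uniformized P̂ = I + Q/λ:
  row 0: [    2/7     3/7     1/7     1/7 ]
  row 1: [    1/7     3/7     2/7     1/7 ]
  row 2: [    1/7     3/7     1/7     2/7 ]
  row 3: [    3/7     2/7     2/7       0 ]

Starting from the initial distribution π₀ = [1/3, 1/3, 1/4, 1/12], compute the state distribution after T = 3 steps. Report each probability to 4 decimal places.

t=0: π = [0.3333, 0.3333, 0.2500, 0.0833]
t=1: π = [0.2143, 0.4167, 0.2024, 0.1667]
t=2: π = [0.2211, 0.4048, 0.2262, 0.1480]
t=3: π = [0.2167, 0.4074, 0.2218, 0.1540]

π = [0.2167, 0.4074, 0.2218, 0.1540]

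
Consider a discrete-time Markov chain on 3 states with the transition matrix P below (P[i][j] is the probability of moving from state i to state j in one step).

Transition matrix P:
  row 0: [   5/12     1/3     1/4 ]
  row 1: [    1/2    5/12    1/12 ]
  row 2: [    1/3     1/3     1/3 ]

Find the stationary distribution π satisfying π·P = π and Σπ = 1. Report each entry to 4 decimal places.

Balance equations π_j = Σ_i π_i·P[i][j]:
  π_0 = 5/12·π_0 + 1/2·π_1 + 1/3·π_2
  π_1 = 1/3·π_0 + 5/12·π_1 + 1/3·π_2
  normalize: π_0 + π_1 + π_2 = 1
Solving the linear system gives exactly π = [52/121, 4/11, 25/121].

π = [0.4298, 0.3636, 0.2066]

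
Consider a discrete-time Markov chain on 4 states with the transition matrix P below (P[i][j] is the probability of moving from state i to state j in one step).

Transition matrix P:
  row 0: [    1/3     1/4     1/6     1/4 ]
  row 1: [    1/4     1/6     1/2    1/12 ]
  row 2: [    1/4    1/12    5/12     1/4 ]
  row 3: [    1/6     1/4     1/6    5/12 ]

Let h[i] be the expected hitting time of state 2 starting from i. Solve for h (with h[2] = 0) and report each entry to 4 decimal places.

h = [4.1053, 2.8421, 0.0000, 4.1053]

First-step conditioning: h[2] = 0; for i ≠ 2, h[i] = 1 + Σ_k P[i][k]·h[k].
  h[0] = 1 + 1/3·h[0] + 1/4·h[1] + 1/4·h[3]
  h[1] = 1 + 1/4·h[0] + 1/6·h[1] + 1/12·h[3]
  h[3] = 1 + 1/6·h[0] + 1/4·h[1] + 5/12·h[3]
Solving the 3×3 linear system over states ≠ 2 gives exactly h = [78/19, 54/19, 0, 78/19] (h[2] = 0 is the target).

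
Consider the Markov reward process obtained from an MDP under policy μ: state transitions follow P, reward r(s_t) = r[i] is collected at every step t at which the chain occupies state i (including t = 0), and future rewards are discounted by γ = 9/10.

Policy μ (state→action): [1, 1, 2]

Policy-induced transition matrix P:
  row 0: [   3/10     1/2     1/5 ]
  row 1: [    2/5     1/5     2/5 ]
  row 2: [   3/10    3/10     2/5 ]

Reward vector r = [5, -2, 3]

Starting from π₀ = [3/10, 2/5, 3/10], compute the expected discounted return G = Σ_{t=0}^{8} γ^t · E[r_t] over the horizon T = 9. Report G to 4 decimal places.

t=0: π = [0.3000, 0.4000, 0.3000], E[r] = 1.6000, γ^t·E[r] = 1.600000, running G = 1.600000
t=1: π = [0.3400, 0.3200, 0.3400], E[r] = 2.0800, γ^t·E[r] = 1.872000, running G = 3.472000
t=2: π = [0.3320, 0.3360, 0.3320], E[r] = 1.9840, γ^t·E[r] = 1.607040, running G = 5.079040
t=3: π = [0.3336, 0.3328, 0.3336], E[r] = 2.0032, γ^t·E[r] = 1.460333, running G = 6.539373
t=4: π = [0.3333, 0.3334, 0.3333], E[r] = 1.9994, γ^t·E[r] = 1.311780, running G = 7.851153
t=5: π = [0.3333, 0.3333, 0.3333], E[r] = 2.0001, γ^t·E[r] = 1.181056, running G = 9.032208
t=6: π = [0.3333, 0.3333, 0.3333], E[r] = 2.0000, γ^t·E[r] = 1.062868, running G = 10.095077
t=7: π = [0.3333, 0.3333, 0.3333], E[r] = 2.0000, γ^t·E[r] = 0.956596, running G = 11.051673
t=8: π = [0.3333, 0.3333, 0.3333], E[r] = 2.0000, γ^t·E[r] = 0.860934, running G = 11.912607

G = 11.9126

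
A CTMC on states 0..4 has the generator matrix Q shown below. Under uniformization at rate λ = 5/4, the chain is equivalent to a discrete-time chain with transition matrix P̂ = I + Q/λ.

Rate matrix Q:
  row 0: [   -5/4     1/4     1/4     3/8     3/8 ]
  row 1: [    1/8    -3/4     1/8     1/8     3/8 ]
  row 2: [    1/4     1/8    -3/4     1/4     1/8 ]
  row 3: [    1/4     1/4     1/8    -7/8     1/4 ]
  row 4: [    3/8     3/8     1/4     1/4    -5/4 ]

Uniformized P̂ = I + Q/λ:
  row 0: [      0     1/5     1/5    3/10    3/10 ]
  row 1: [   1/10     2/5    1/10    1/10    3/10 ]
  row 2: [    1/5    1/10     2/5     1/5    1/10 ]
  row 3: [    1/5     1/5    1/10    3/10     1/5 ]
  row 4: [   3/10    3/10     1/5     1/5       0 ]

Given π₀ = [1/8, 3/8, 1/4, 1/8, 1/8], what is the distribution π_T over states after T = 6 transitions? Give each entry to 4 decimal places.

t=0: π = [0.1250, 0.3750, 0.2500, 0.1250, 0.1250]
t=1: π = [0.1500, 0.2625, 0.2000, 0.1875, 0.2000]
t=2: π = [0.1638, 0.2525, 0.1950, 0.2075, 0.1813]
t=3: π = [0.1601, 0.2491, 0.1930, 0.2119, 0.1859]
t=4: π = [0.1617, 0.2491, 0.1925, 0.2123, 0.1845]
t=5: π = [0.1612, 0.2490, 0.1924, 0.2125, 0.1849]
t=6: π = [0.1614, 0.2491, 0.1923, 0.2125, 0.1848]

π = [0.1614, 0.2491, 0.1923, 0.2125, 0.1848]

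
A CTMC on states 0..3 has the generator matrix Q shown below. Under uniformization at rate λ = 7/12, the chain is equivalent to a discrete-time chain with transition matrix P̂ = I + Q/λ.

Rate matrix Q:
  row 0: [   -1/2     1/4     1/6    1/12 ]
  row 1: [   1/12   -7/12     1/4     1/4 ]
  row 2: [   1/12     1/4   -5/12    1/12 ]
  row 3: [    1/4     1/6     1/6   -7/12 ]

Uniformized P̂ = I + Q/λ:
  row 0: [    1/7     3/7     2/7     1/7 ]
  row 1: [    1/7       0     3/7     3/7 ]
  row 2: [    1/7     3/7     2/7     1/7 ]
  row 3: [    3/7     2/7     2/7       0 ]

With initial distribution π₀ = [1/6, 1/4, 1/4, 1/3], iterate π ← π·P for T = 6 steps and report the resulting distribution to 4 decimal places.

π = [0.1987, 0.2806, 0.3257, 0.1950]

t=0: π = [0.1667, 0.2500, 0.2500, 0.3333]
t=1: π = [0.2381, 0.2738, 0.3214, 0.1667]
t=2: π = [0.1905, 0.2874, 0.3248, 0.1973]
t=3: π = [0.1992, 0.2772, 0.3268, 0.1968]
t=4: π = [0.1991, 0.2817, 0.3253, 0.1939]
t=5: π = [0.1983, 0.2802, 0.3260, 0.1956]
t=6: π = [0.1987, 0.2806, 0.3257, 0.1950]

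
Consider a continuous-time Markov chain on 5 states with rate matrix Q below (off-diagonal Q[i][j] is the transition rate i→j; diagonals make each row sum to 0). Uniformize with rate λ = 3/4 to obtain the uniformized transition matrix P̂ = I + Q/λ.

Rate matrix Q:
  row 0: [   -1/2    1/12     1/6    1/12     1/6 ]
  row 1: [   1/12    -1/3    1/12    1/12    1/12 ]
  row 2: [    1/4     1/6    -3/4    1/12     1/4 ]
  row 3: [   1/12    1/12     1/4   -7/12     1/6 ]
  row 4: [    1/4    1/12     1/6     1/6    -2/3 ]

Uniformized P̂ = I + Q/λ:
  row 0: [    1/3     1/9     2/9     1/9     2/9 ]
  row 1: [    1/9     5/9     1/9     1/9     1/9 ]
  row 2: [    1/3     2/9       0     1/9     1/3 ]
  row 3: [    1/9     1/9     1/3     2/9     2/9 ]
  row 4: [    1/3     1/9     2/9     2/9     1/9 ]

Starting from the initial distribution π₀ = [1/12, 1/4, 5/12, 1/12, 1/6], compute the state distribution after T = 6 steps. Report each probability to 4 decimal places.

t=0: π = [0.0833, 0.2500, 0.4167, 0.0833, 0.1667]
t=1: π = [0.2593, 0.2685, 0.1111, 0.1389, 0.2222]
t=2: π = [0.2428, 0.2428, 0.1831, 0.1512, 0.1800]
t=3: π = [0.2458, 0.2394, 0.1714, 0.1479, 0.1956]
t=4: π = [0.2473, 0.2365, 0.1740, 0.1493, 0.1929]
t=5: π = [0.2476, 0.2356, 0.1739, 0.1491, 0.1938]
t=6: π = [0.2478, 0.2351, 0.1740, 0.1492, 0.1938]

π = [0.2478, 0.2351, 0.1740, 0.1492, 0.1938]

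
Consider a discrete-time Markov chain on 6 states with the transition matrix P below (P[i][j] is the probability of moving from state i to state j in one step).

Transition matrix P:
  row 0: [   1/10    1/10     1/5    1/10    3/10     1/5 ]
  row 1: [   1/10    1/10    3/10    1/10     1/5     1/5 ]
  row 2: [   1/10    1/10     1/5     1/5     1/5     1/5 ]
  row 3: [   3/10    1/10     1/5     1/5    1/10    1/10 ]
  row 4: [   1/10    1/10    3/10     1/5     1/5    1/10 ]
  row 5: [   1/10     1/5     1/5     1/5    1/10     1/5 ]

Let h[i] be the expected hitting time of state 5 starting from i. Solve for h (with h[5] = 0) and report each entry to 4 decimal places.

h = [6.1499, 6.0884, 6.1438, 6.6980, 6.7582, 0.0000]

First-step conditioning: h[5] = 0; for i ≠ 5, h[i] = 1 + Σ_k P[i][k]·h[k].
  h[0] = 1 + 1/10·h[0] + 1/10·h[1] + 1/5·h[2] + 1/10·h[3] + 3/10·h[4]
  h[1] = 1 + 1/10·h[0] + 1/10·h[1] + 3/10·h[2] + 1/10·h[3] + 1/5·h[4]
  h[2] = 1 + 1/10·h[0] + 1/10·h[1] + 1/5·h[2] + 1/5·h[3] + 1/5·h[4]
  h[3] = 1 + 3/10·h[0] + 1/10·h[1] + 1/5·h[2] + 1/5·h[3] + 1/10·h[4]
  h[4] = 1 + 1/10·h[0] + 1/10·h[1] + 3/10·h[2] + 1/5·h[3] + 1/5·h[4]
Solving the 5×5 linear system over states ≠ 5 gives exactly h = [51050/8301, 50540/8301, 17000/2767, 55600/8301, 18700/2767, 0] (h[5] = 0 is the target).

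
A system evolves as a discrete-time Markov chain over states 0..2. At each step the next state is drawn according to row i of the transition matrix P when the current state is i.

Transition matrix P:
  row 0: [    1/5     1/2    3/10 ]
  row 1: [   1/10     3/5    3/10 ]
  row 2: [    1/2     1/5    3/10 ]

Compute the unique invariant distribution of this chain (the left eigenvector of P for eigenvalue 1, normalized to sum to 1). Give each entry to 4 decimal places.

Balance equations π_j = Σ_i π_i·P[i][j]:
  π_0 = 1/5·π_0 + 1/10·π_1 + 1/2·π_2
  π_1 = 1/2·π_0 + 3/5·π_1 + 1/5·π_2
  normalize: π_0 + π_1 + π_2 = 1
Solving the linear system gives exactly π = [11/45, 41/90, 3/10].

π = [0.2444, 0.4556, 0.3000]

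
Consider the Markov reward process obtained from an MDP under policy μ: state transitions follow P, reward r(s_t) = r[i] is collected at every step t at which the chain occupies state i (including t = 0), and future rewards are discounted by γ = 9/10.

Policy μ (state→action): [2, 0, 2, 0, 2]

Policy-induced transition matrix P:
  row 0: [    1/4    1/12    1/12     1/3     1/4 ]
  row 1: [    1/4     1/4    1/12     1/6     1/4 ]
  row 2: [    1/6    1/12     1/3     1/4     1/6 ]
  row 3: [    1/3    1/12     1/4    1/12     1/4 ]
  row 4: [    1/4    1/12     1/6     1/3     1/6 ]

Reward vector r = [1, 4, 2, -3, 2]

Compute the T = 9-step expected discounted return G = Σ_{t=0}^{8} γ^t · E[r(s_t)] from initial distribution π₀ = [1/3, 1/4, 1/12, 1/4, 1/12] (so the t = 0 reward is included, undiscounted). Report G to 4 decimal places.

G = 4.8329

t=0: π = [0.3333, 0.2500, 0.0833, 0.2500, 0.0833], E[r] = 0.9167, γ^t·E[r] = 0.916667, running G = 0.916667
t=1: π = [0.2639, 0.1250, 0.1528, 0.2222, 0.2361], E[r] = 0.8750, γ^t·E[r] = 0.787500, running G = 1.704167
t=2: π = [0.2558, 0.1042, 0.1782, 0.2442, 0.2176], E[r] = 0.7315, γ^t·E[r] = 0.592500, running G = 2.296667
t=3: π = [0.2555, 0.1007, 0.1867, 0.2401, 0.2170], E[r] = 0.7456, γ^t·E[r] = 0.543516, running G = 2.840182
t=4: π = [0.2544, 0.1001, 0.1881, 0.2410, 0.2164], E[r] = 0.7409, γ^t·E[r] = 0.486116, running G = 3.326298
t=5: π = [0.2544, 0.1000, 0.1886, 0.2407, 0.2163], E[r] = 0.7420, γ^t·E[r] = 0.438140, running G = 3.764438
t=6: π = [0.2543, 0.1000, 0.1886, 0.2408, 0.2163], E[r] = 0.7418, γ^t·E[r] = 0.394231, running G = 4.158669
t=7: π = [0.2543, 0.1000, 0.1886, 0.2408, 0.2163], E[r] = 0.7419, γ^t·E[r] = 0.354837, running G = 4.513506
t=8: π = [0.2543, 0.1000, 0.1886, 0.2408, 0.2163], E[r] = 0.7419, γ^t·E[r] = 0.319350, running G = 4.832856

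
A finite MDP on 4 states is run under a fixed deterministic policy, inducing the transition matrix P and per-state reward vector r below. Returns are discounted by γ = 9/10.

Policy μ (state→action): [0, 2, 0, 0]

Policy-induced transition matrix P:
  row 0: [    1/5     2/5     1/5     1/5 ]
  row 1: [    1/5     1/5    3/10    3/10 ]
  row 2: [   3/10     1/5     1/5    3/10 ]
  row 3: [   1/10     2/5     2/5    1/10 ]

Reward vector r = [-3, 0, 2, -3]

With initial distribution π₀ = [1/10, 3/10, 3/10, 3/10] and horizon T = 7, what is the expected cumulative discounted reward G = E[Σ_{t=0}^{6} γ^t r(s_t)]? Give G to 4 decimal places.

G = -3.7709

t=0: π = [0.1000, 0.3000, 0.3000, 0.3000], E[r] = -0.6000, γ^t·E[r] = -0.600000, running G = -0.600000
t=1: π = [0.2000, 0.2800, 0.2900, 0.2300], E[r] = -0.7100, γ^t·E[r] = -0.639000, running G = -1.239000
t=2: π = [0.2060, 0.2860, 0.2740, 0.2340], E[r] = -0.7720, γ^t·E[r] = -0.625320, running G = -1.864320
t=3: π = [0.2040, 0.2880, 0.2754, 0.2326], E[r] = -0.7590, γ^t·E[r] = -0.553311, running G = -2.417631
t=4: π = [0.2043, 0.2873, 0.2753, 0.2331], E[r] = -0.7614, γ^t·E[r] = -0.499581, running G = -2.917212
t=5: π = [0.2042, 0.2875, 0.2753, 0.2330], E[r] = -0.7608, γ^t·E[r] = -0.449271, running G = -3.366483
t=6: π = [0.2042, 0.2874, 0.2753, 0.2330], E[r] = -0.7610, γ^t·E[r] = -0.404427, running G = -3.770909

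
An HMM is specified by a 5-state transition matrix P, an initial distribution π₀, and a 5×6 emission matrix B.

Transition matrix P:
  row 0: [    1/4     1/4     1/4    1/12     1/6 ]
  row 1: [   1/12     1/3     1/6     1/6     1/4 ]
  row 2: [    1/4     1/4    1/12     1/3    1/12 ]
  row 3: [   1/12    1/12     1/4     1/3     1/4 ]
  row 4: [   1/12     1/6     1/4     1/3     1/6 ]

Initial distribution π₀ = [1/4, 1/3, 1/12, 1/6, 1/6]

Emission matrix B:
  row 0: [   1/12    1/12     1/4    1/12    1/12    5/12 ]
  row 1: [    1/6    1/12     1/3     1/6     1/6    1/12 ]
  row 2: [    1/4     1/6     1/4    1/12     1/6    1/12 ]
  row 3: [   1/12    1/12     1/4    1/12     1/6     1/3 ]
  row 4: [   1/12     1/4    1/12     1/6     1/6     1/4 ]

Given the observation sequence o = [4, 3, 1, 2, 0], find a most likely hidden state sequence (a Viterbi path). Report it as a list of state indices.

t=0: δ = [2.083e-02, 5.556e-02, 1.389e-02, 2.778e-02, 2.778e-02]  (obs o_0=4)
t=1: δ = [4.340e-04, 3.086e-03, 7.716e-04, 7.716e-04, 2.315e-03]  ψ = [0, 1, 1, 1, 1]  (obs o_1=3)
t=2: δ = [2.143e-05, 8.573e-05, 9.645e-05, 6.430e-05, 1.929e-04]  ψ = [1, 1, 4, 4, 1]  (obs o_2=1)
t=3: δ = [6.028e-06, 1.072e-05, 1.206e-05, 1.608e-05, 2.679e-06]  ψ = [2, 4, 4, 4, 4]  (obs o_3=2)
t=4: δ = [2.512e-07, 5.954e-07, 1.005e-06, 4.465e-07, 3.349e-07]  ψ = [2, 1, 3, 3, 3]  (obs o_4=0)
backtrack: best end state = 2; path = [1, 1, 4, 3, 2]

path = [1, 1, 4, 3, 2]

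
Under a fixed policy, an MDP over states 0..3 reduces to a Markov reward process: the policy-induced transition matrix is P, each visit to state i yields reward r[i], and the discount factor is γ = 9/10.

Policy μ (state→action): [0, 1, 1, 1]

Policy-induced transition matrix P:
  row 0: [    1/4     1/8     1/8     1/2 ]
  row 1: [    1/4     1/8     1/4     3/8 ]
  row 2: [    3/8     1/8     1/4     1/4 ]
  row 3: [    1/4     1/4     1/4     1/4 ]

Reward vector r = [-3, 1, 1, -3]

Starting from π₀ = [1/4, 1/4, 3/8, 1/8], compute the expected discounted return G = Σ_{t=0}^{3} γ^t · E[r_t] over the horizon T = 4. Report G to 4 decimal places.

G = -4.1723

t=0: π = [0.2500, 0.2500, 0.3750, 0.1250], E[r] = -0.5000, γ^t·E[r] = -0.500000, running G = -0.500000
t=1: π = [0.2969, 0.1406, 0.2188, 0.3438], E[r] = -1.5625, γ^t·E[r] = -1.406250, running G = -1.906250
t=2: π = [0.2773, 0.1680, 0.2129, 0.3418], E[r] = -1.4766, γ^t·E[r] = -1.196016, running G = -3.102266
t=3: π = [0.2766, 0.1677, 0.2153, 0.3403], E[r] = -1.4678, γ^t·E[r] = -1.070007, running G = -4.172272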